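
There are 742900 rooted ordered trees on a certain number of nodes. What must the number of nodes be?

Rooted ordered trees on m nodes are counted by C_{m−1}; 742900 = C_13.
So the index is 13, and the number of nodes is 13 + 1 = 14.

14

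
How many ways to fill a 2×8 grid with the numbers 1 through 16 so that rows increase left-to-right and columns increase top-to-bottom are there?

1430

By the hook-length formula (or a Dyck-path bijection), SYT of shape 2×8 number C_8.
C_8 = 1430.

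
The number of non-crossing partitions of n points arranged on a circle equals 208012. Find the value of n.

12

Non-crossing partitions of [n] are counted by C_n. The Catalan number equal to 208012 is C_12.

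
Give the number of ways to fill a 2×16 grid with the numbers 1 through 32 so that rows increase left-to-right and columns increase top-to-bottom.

35357670

By the hook-length formula (or a Dyck-path bijection), SYT of shape 2×16 number C_16.
C_16 = C(32,16)/17 = 601080390/17 = 35357670.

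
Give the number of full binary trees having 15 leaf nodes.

A full binary tree with L leaves has L−1 internal nodes and is counted by C_{L−1}; L = 15 gives C_14.
C_14 = C_13 · 2(2·13+1)/(13+2) = 742900 · 54/15 = 2674440.

2674440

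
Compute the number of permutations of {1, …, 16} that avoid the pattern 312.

For any fixed pattern of length 3, the pattern-avoiding permutations of [16] number C_16.
C_16 = C(32,16)/17 = 601080390/17 = 35357670.

35357670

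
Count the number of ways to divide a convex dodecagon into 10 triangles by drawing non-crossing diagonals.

Triangulations of a convex m-gon are counted by C_{m−2}; with m = 12 this is C_10.
C_10 = C(20,10)/11 = 184756/11 = 16796.

16796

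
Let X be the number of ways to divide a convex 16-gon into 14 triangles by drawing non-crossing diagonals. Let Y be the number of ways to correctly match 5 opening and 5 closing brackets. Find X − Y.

2674398

The number of triangulations of a 16-gon is the Catalan number C_14 (index = sides − 2). So X = C_14 = 2674440.
Balanced strings of n pairs of brackets are counted by C_n; here n = 5. So Y = C_5 = 42.
X − Y = 2674440 − 42 = 2674398.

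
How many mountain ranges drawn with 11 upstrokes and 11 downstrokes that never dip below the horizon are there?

Paths of 11 up- and 11 down-steps that never dip below the axis are Dyck paths; their count is C_11.
C_11 = C_10 · 2(2·10+1)/(10+2) = 16796 · 42/12 = 58786.

58786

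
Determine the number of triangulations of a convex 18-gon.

A convex 18-gon is triangulated into 16 triangles, and the number of such triangulations is the Catalan number C_{18−2} = C_16.
C_16 = C(32,16)/17 = 601080390/17 = 35357670.

35357670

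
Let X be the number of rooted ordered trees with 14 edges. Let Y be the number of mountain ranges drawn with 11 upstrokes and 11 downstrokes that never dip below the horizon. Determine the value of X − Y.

Rooted ordered trees with n edges are counted by C_n; here n = 14. So X = C_14 = 2674440.
A Dyck path with 11 up-steps and 11 down-steps has semilength 11, so there are C_11 of them. So Y = C_11 = 58786.
X − Y = 2674440 − 58786 = 2615654.

2615654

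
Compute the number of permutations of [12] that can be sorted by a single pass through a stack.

By Knuth's characterisation, the stack-sortable permutations of length 12 are the 231-avoiders, numbering C_12.
C_12 = C(24,12)/13 = 2704156/13 = 208012.

208012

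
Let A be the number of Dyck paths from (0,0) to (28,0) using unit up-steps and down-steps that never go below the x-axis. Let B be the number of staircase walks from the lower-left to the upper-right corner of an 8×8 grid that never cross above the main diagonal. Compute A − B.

Dyck paths of semilength n (length 2n) are counted by C_n; here n = 14. So A = C_14 = 2674440.
Sub-diagonal monotone paths from (0,0) to (8,8) biject with Dyck paths of semilength 8, giving C_8. So B = C_8 = 1430.
A − B = 2674440 − 1430 = 2673010.

2673010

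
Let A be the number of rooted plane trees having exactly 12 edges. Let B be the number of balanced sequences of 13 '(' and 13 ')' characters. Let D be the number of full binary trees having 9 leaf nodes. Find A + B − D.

949482

A rooted plane tree with 12 edges has 13 nodes, and the count is C_12. So A = C_12 = 208012.
Balanced strings of n pairs of brackets are counted by C_n; here n = 13. So B = C_13 = 742900.
A full binary tree with L leaves has L−1 internal nodes and is counted by C_{L−1}; L = 9 gives C_8. So D = C_8 = 1430.
A + B − D = 208012 + 742900 − 1430 = 949482.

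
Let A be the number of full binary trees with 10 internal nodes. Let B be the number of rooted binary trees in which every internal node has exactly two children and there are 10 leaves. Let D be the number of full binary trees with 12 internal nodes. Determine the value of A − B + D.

219946

The number of full binary trees on 10 internal nodes is the Catalan number C_10. So A = C_10 = 16796.
Full binary trees with 10 leaves have 10−1 = 9 internal nodes, so there are C_9 of them. So B = C_9 = 4862.
The number of full binary trees on 12 internal nodes is the Catalan number C_12. So D = C_12 = 208012.
A − B + D = 16796 − 4862 + 208012 = 219946.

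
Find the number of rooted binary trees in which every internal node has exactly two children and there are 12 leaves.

Full binary trees with 12 leaves have 12−1 = 11 internal nodes, so there are C_11 of them.
C_11 = 58786.

58786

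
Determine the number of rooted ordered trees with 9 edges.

4862

A rooted plane tree with 9 edges has 10 nodes, and the count is C_9.
C_9 = C(18,9)/10 = 48620/10 = 4862.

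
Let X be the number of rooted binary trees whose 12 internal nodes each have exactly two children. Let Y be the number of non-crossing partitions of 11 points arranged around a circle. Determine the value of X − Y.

The number of full binary trees on 12 internal nodes is the Catalan number C_12. So X = C_12 = 208012.
The non-crossing partitions of [11] form a lattice of size C_11. So Y = C_11 = 58786.
X − Y = 208012 − 58786 = 149226.

149226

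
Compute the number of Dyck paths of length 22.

Dyck paths of semilength n (length 2n) are counted by C_n; here n = 11.
C_11 = C(22,11)/12 = 705432/12 = 58786.

58786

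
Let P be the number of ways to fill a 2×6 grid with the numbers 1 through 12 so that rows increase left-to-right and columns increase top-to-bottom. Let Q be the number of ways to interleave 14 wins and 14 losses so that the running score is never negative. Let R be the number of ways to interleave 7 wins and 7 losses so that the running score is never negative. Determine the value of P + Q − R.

Standard Young tableaux of shape 2×n are counted by C_n; here n = 6. So P = C_6 = 132.
Reading a vote for the leader as '(' and for the other as ')' turns such a sequence into a balanced string of 14 pairs, so the count is C_14. So Q = C_14 = 2674440.
Reading a vote for the leader as '(' and for the other as ')' turns such a sequence into a balanced string of 7 pairs, so the count is C_7. So R = C_7 = 429.
P + Q − R = 132 + 2674440 − 429 = 2674143.

2674143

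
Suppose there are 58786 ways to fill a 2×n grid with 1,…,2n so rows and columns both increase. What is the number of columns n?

Standard Young tableaux of shape 2×n are counted by C_n. Since C_11 = 58786, the index is 11.

11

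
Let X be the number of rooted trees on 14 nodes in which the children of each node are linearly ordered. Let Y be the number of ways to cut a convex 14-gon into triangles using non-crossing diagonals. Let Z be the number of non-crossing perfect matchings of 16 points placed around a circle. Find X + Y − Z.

949482

Rooted ordered (plane) trees on m nodes have m−1 edges and are counted by C_{m−1}; m = 14 gives C_13. So X = C_13 = 742900.
A convex 14-gon is triangulated into 12 triangles, and the number of such triangulations is the Catalan number C_{14−2} = C_12. So Y = C_12 = 208012.
Non-crossing perfect matchings of 2n points on a circle are counted by C_n; with 16 points, n = 8. So Z = C_8 = 1430.
X + Y − Z = 742900 + 208012 − 1430 = 949482.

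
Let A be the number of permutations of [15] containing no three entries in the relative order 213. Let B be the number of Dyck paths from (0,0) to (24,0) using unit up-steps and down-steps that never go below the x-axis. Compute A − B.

For any fixed pattern of length 3, the pattern-avoiding permutations of [15] number C_15. So A = C_15 = 9694845.
Paths of 12 up- and 12 down-steps that never dip below the axis are Dyck paths; their count is C_12. So B = C_12 = 208012.
A − B = 9694845 − 208012 = 9486833.

9486833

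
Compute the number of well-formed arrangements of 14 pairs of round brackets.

2674440

A balanced arrangement of 14 bracket pairs is a Dyck word of semilength 14, so the count is C_14.
C_14 = C(28,14)/15 = 40116600/15 = 2674440.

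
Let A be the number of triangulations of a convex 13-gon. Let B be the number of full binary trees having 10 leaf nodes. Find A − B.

53924

The number of triangulations of a 13-gon is the Catalan number C_11 (index = sides − 2). So A = C_11 = 58786.
A full binary tree with L leaves has L−1 internal nodes and is counted by C_{L−1}; L = 10 gives C_9. So B = C_9 = 4862.
A − B = 58786 − 4862 = 53924.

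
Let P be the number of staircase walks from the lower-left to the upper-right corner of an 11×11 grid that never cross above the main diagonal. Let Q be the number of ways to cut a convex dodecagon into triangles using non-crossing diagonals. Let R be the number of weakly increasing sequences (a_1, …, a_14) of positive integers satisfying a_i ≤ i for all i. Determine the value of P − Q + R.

2716430

Sub-diagonal monotone paths from (0,0) to (11,11) biject with Dyck paths of semilength 11, giving C_11. So P = C_11 = 58786.
A convex 12-gon is triangulated into 10 triangles, and the number of such triangulations is the Catalan number C_{12−2} = C_10. So Q = C_10 = 16796.
Weakly increasing sequences with a_i ≤ i biject with Dyck paths of semilength 14, so there are C_14. So R = C_14 = 2674440.
P − Q + R = 58786 − 16796 + 2674440 = 2716430.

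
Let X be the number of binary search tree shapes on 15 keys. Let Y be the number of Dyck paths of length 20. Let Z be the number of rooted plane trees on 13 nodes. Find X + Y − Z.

Rooted binary trees with 15 nodes (each child slot possibly empty) number C_15. So X = C_15 = 9694845.
Paths of 10 up- and 10 down-steps that never dip below the axis are Dyck paths; their count is C_10. So Y = C_10 = 16796.
A rooted plane tree on 13 nodes has 12 edges, and such trees are counted by C_12. So Z = C_12 = 208012.
X + Y − Z = 9694845 + 16796 − 208012 = 9503629.

9503629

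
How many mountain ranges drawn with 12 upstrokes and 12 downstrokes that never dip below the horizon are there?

208012

A Dyck path with 12 up-steps and 12 down-steps has semilength 12, so there are C_12 of them.
C_12 = C_11 · 2(2·11+1)/(11+2) = 58786 · 46/13 = 208012.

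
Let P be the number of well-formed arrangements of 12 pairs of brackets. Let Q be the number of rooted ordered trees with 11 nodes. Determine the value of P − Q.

Balanced strings of n pairs of brackets are counted by C_n; here n = 12. So P = C_12 = 208012.
A rooted plane tree on 11 nodes has 10 edges, and such trees are counted by C_10. So Q = C_10 = 16796.
P − Q = 208012 − 16796 = 191216.

191216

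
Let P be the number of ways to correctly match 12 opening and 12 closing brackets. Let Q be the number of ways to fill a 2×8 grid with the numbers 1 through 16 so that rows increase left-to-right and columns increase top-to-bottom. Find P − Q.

Balanced strings of n pairs of brackets are counted by C_n; here n = 12. So P = C_12 = 208012.
By the hook-length formula (or a Dyck-path bijection), SYT of shape 2×8 number C_8. So Q = C_8 = 1430.
P − Q = 208012 − 1430 = 206582.

206582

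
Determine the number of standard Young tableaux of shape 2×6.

132

By the hook-length formula (or a Dyck-path bijection), SYT of shape 2×6 number C_6.
C_6 = C_5 · 2(2·5+1)/(5+2) = 42 · 22/7 = 132.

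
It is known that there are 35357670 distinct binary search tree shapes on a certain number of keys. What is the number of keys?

16

Binary search tree shapes on n keys are counted by C_n, and C_16 = 35357670.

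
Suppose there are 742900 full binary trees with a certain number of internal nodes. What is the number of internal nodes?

13

Full binary trees with n internal nodes are counted by C_n, and C_13 = 742900.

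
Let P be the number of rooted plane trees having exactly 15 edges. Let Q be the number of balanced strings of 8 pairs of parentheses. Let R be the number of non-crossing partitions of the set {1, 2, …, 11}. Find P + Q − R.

A rooted plane tree with 15 edges has 16 nodes, and the count is C_15. So P = C_15 = 9694845.
With 8 pairs the number of balanced bracket strings is the Catalan number C_8. So Q = C_8 = 1430.
Non-crossing partitions of an n-element set are counted by C_n; here n = 11. So R = C_11 = 58786.
P + Q − R = 9694845 + 1430 − 58786 = 9637489.

9637489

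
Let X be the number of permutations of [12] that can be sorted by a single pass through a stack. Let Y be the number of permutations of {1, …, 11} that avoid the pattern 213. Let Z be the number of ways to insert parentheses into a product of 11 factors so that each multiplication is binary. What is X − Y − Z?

Stack-sortable permutations are exactly the 231-avoiding ones, counted by C_n; here n = 12. So X = C_12 = 208012.
Permutations of [n] avoiding any single length-3 pattern are counted by C_n; here n = 11. So Y = C_11 = 58786.
Bracketing 11 factors into binary products is counted by C_{11−1} = C_10. So Z = C_10 = 16796.
X − Y − Z = 208012 − 58786 − 16796 = 132430.

132430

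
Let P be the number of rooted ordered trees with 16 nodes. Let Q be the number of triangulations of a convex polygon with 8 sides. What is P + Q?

9694977

A rooted plane tree on 16 nodes has 15 edges, and such trees are counted by C_15. So P = C_15 = 9694845.
The number of triangulations of an 8-gon is the Catalan number C_6 (index = sides − 2). So Q = C_6 = 132.
P + Q = 9694845 + 132 = 9694977.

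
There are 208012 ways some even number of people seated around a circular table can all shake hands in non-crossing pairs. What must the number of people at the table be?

Non-crossing handshake pairings of 2n people are counted by C_n. Since C_12 = 208012, the index is 12.
So n = 12, and there are 2n = 24 people.

24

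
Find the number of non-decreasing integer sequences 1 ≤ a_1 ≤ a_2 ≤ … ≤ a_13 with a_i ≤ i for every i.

742900

Such sub-staircase sequences of length n are counted by C_n; here n = 13.
C_13 = 742900.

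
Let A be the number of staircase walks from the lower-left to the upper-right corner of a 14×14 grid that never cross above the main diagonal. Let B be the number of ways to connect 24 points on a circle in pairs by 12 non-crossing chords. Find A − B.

2466428

Sub-diagonal monotone paths from (0,0) to (14,14) biject with Dyck paths of semilength 14, giving C_14. So A = C_14 = 2674440.
Pairing 24 circle points by 12 non-crossing chords gives C_12 matchings. So B = C_12 = 208012.
A − B = 2674440 − 208012 = 2466428.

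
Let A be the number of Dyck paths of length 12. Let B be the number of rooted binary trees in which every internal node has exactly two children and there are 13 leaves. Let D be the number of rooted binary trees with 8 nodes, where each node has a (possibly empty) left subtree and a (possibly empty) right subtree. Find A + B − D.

A Dyck path with 6 up-steps and 6 down-steps has semilength 6, so there are C_6 of them. So A = C_6 = 132.
A full binary tree with L leaves has L−1 internal nodes and is counted by C_{L−1}; L = 13 gives C_12. So B = C_12 = 208012.
Binary trees (left/right distinguished) on n nodes are counted by C_n; here n = 8. So D = C_8 = 1430.
A + B − D = 132 + 208012 − 1430 = 206714.

206714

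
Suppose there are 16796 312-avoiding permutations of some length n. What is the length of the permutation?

Permutations of [n] avoiding a fixed length-3 pattern are counted by C_n. The Catalan number equal to 16796 is C_10.

10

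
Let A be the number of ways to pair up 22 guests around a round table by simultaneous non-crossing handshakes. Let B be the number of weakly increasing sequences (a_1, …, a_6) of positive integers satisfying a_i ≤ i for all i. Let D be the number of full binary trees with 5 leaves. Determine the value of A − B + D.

With 22 = 2·11 people, non-crossing handshake pairings are non-crossing perfect matchings on a circle, counted by C_11. So A = C_11 = 58786.
Weakly increasing sequences with a_i ≤ i biject with Dyck paths of semilength 6, so there are C_6. So B = C_6 = 132.
A full binary tree with L leaves has L−1 internal nodes and is counted by C_{L−1}; L = 5 gives C_4. So D = C_4 = 14.
A − B + D = 58786 − 132 + 14 = 58668.

58668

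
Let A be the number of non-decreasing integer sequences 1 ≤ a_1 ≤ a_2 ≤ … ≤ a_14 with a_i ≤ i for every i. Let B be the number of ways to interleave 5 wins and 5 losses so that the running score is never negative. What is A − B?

Weakly increasing sequences with a_i ≤ i biject with Dyck paths of semilength 14, so there are C_14. So A = C_14 = 2674440.
Reading a vote for the leader as '(' and for the other as ')' turns such a sequence into a balanced string of 5 pairs, so the count is C_5. So B = C_5 = 42.
A − B = 2674440 − 42 = 2674398.

2674398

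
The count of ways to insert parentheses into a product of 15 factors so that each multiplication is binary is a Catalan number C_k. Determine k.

Bracketing 15 factors into binary products is counted by C_{15−1} = C_14.

14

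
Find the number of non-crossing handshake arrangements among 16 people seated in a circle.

Non-crossing handshake pairings of 2n people are counted by C_n; 16 people gives n = 8.
C_8 = C(16,8)/9 = 12870/9 = 1430.

1430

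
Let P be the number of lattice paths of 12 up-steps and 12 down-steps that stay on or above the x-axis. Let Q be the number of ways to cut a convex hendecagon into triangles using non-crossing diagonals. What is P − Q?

A Dyck path with 12 up-steps and 12 down-steps has semilength 12, so there are C_12 of them. So P = C_12 = 208012.
The number of triangulations of an 11-gon is the Catalan number C_9 (index = sides − 2). So Q = C_9 = 4862.
P − Q = 208012 − 4862 = 203150.

203150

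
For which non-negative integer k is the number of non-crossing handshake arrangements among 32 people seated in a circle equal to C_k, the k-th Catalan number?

Non-crossing handshake pairings of 2n people are counted by C_n; 32 people gives n = 16.

16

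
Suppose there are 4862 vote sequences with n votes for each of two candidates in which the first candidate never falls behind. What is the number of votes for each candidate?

Such ballot sequences with n votes each are counted by C_n, and C_9 = 4862.

9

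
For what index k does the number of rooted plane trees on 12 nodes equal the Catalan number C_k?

11

A rooted plane tree on 12 nodes has 11 edges, and such trees are counted by C_11.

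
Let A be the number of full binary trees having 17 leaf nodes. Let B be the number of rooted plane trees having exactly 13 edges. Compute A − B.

A full binary tree with L leaves has L−1 internal nodes and is counted by C_{L−1}; L = 17 gives C_16. So A = C_16 = 35357670.
A rooted plane tree with 13 edges has 14 nodes, and the count is C_13. So B = C_13 = 742900.
A − B = 35357670 − 742900 = 34614770.

34614770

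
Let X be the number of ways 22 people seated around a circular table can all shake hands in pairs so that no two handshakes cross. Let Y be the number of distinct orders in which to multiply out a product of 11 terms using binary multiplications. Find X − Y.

Non-crossing handshake pairings of 2n people are counted by C_n; 22 people gives n = 11. So X = C_11 = 58786.
Bracketing 11 factors into binary products is counted by C_{11−1} = C_10. So Y = C_10 = 16796.
X − Y = 58786 − 16796 = 41990.

41990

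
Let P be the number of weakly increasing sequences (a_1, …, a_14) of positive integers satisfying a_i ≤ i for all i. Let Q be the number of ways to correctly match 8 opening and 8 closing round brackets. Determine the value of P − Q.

Weakly increasing sequences with a_i ≤ i biject with Dyck paths of semilength 14, so there are C_14. So P = C_14 = 2674440.
Balanced strings of n pairs of brackets are counted by C_n; here n = 8. So Q = C_8 = 1430.
P − Q = 2674440 − 1430 = 2673010.

2673010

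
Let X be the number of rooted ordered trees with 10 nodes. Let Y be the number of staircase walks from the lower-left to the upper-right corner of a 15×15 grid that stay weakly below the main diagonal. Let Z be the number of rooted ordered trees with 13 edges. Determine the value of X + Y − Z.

8956807

A rooted plane tree on 10 nodes has 9 edges, and such trees are counted by C_9. So X = C_9 = 4862.
Sub-diagonal monotone paths from (0,0) to (15,15) biject with Dyck paths of semilength 15, giving C_15. So Y = C_15 = 9694845.
Rooted ordered trees with n edges are counted by C_n; here n = 13. So Z = C_13 = 742900.
X + Y − Z = 4862 + 9694845 − 742900 = 8956807.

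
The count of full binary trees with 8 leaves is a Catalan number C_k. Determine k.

7

Full binary trees with 8 leaves have 8−1 = 7 internal nodes, so there are C_7 of them.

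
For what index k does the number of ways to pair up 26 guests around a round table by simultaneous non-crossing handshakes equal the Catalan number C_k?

13

Non-crossing handshake pairings of 2n people are counted by C_n; 26 people gives n = 13.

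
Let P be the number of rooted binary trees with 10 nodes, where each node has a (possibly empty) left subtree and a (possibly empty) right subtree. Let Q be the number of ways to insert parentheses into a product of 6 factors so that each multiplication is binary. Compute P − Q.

There are C_n binary search tree shapes on n keys; with n = 10 that is C_10. So P = C_10 = 16796.
Ways to associate a product of 6 factors correspond to binary trees on 6 leaves, so the count is C_5. So Q = C_5 = 42.
P − Q = 16796 − 42 = 16754.

16754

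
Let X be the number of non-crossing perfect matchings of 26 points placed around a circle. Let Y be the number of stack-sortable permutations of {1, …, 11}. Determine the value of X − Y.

684114

Pairing 26 circle points by 13 non-crossing chords gives C_13 matchings. So X = C_13 = 742900.
Stack-sortable permutations are exactly the 231-avoiding ones, counted by C_n; here n = 11. So Y = C_11 = 58786.
X − Y = 742900 − 58786 = 684114.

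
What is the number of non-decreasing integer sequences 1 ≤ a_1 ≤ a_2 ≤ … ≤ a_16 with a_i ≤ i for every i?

Weakly increasing sequences with a_i ≤ i biject with Dyck paths of semilength 16, so there are C_16.
C_16 = 35357670.

35357670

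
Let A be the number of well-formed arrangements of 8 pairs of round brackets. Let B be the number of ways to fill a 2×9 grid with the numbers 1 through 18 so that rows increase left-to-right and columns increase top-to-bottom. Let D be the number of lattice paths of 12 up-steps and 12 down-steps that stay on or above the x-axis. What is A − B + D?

A balanced arrangement of 8 bracket pairs is a Dyck word of semilength 8, so the count is C_8. So A = C_8 = 1430.
By the hook-length formula (or a Dyck-path bijection), SYT of shape 2×9 number C_9. So B = C_9 = 4862.
Paths of 12 up- and 12 down-steps that never dip below the axis are Dyck paths; their count is C_12. So D = C_12 = 208012.
A − B + D = 1430 − 4862 + 208012 = 204580.

204580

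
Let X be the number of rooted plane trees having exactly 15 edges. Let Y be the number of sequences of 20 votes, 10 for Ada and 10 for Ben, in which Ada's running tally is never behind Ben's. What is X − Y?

9678049

Rooted ordered trees with n edges are counted by C_n; here n = 15. So X = C_15 = 9694845.
Ballot sequences with n votes each where one side never trails are Dyck words, counted by C_n; here n = 10. So Y = C_10 = 16796.
X − Y = 9694845 − 16796 = 9678049.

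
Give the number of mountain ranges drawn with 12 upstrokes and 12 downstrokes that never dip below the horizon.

Paths of 12 up- and 12 down-steps that never dip below the axis are Dyck paths; their count is C_12.
C_12 = C(24,12)/13 = 2704156/13 = 208012.

208012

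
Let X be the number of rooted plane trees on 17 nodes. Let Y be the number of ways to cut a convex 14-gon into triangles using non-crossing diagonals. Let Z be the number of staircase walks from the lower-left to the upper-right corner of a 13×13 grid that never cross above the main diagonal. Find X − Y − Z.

Rooted ordered (plane) trees on m nodes have m−1 edges and are counted by C_{m−1}; m = 17 gives C_16. So X = C_16 = 35357670.
A convex 14-gon is triangulated into 12 triangles, and the number of such triangulations is the Catalan number C_{14−2} = C_12. So Y = C_12 = 208012.
Monotone paths in an n×n grid that stay weakly below the diagonal are counted by C_n; here n = 13. So Z = C_13 = 742900.
X − Y − Z = 35357670 − 208012 − 742900 = 34406758.

34406758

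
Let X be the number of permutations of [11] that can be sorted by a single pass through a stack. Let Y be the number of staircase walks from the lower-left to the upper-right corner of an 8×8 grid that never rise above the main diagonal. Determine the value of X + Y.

Stack-sortable permutations are exactly the 231-avoiding ones, counted by C_n; here n = 11. So X = C_11 = 58786.
Sub-diagonal monotone paths from (0,0) to (8,8) biject with Dyck paths of semilength 8, giving C_8. So Y = C_8 = 1430.
X + Y = 58786 + 1430 = 60216.

60216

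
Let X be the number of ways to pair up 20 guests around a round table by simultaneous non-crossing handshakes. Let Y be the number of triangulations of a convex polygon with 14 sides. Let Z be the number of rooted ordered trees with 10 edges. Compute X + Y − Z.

Non-crossing handshake pairings of 2n people are counted by C_n; 20 people gives n = 10. So X = C_10 = 16796.
A convex 14-gon is triangulated into 12 triangles, and the number of such triangulations is the Catalan number C_{14−2} = C_12. So Y = C_12 = 208012.
A rooted plane tree with 10 edges has 11 nodes, and the count is C_10. So Z = C_10 = 16796.
X + Y − Z = 16796 + 208012 − 16796 = 208012.

208012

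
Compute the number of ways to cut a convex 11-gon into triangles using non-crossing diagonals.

The number of triangulations of an 11-gon is the Catalan number C_9 (index = sides − 2).
C_9 = C(18,9)/10 = 48620/10 = 4862.

4862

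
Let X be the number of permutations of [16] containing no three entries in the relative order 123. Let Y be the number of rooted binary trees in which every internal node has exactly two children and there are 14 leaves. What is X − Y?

34614770

Permutations of [n] avoiding any single length-3 pattern are counted by C_n; here n = 16. So X = C_16 = 35357670.
Full binary trees with 14 leaves have 14−1 = 13 internal nodes, so there are C_13 of them. So Y = C_13 = 742900.
X − Y = 35357670 − 742900 = 34614770.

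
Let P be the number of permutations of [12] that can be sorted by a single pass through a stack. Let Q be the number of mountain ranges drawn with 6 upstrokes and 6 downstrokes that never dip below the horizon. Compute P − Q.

Stack-sortable permutations are exactly the 231-avoiding ones, counted by C_n; here n = 12. So P = C_12 = 208012.
A Dyck path with 6 up-steps and 6 down-steps has semilength 6, so there are C_6 of them. So Q = C_6 = 132.
P − Q = 208012 − 132 = 207880.

207880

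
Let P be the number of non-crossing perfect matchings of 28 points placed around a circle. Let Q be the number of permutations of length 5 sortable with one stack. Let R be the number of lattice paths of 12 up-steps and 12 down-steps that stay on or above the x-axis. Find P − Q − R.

2466386

Pairing 28 circle points by 14 non-crossing chords gives C_14 matchings. So P = C_14 = 2674440.
By Knuth's characterisation, the stack-sortable permutations of length 5 are the 231-avoiders, numbering C_5. So Q = C_5 = 42.
A Dyck path with 12 up-steps and 12 down-steps has semilength 12, so there are C_12 of them. So R = C_12 = 208012.
P − Q − R = 2674440 − 42 − 208012 = 2466386.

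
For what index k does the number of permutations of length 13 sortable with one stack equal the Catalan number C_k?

13

Stack-sortable permutations are exactly the 231-avoiding ones, counted by C_n; here n = 13.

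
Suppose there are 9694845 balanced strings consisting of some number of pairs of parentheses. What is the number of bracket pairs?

Balanced strings of n bracket-pairs are counted by C_n, and C_15 = 9694845.

15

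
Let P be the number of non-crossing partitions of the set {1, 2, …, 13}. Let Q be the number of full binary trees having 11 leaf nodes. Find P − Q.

Non-crossing partitions of an n-element set are counted by C_n; here n = 13. So P = C_13 = 742900.
A full binary tree with L leaves has L−1 internal nodes and is counted by C_{L−1}; L = 11 gives C_10. So Q = C_10 = 16796.
P − Q = 742900 − 16796 = 726104.

726104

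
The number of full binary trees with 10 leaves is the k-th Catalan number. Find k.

Full binary trees with 10 leaves have 10−1 = 9 internal nodes, so there are C_9 of them.

9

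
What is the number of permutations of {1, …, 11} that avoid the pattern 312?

58786

For any fixed pattern of length 3, the pattern-avoiding permutations of [11] number C_11.
C_11 = C(22,11)/12 = 705432/12 = 58786.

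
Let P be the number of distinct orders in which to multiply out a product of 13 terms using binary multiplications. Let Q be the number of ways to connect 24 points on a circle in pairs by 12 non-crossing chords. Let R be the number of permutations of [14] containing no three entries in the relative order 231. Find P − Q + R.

Bracketing 13 factors into binary products is counted by C_{13−1} = C_12. So P = C_12 = 208012.
Non-crossing perfect matchings of 2n points on a circle are counted by C_n; with 24 points, n = 12. So Q = C_12 = 208012.
Permutations of [n] avoiding any single length-3 pattern are counted by C_n; here n = 14. So R = C_14 = 2674440.
P − Q + R = 208012 − 208012 + 2674440 = 2674440.

2674440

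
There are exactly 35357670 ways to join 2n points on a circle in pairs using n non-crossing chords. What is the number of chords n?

Non-crossing pairings of 2n points on a circle are counted by C_n; 35357670 = C_16.

16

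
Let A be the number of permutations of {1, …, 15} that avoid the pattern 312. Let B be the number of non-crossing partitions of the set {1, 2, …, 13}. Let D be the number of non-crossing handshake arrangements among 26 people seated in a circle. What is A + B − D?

9694845

Permutations of [n] avoiding any single length-3 pattern are counted by C_n; here n = 15. So A = C_15 = 9694845.
The non-crossing partitions of [13] form a lattice of size C_13. So B = C_13 = 742900.
Non-crossing handshake pairings of 2n people are counted by C_n; 26 people gives n = 13. So D = C_13 = 742900.
A + B − D = 9694845 + 742900 − 742900 = 9694845.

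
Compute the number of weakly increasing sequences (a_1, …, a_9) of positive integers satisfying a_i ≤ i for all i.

Such sub-staircase sequences of length n are counted by C_n; here n = 9.
C_9 = 4862.

4862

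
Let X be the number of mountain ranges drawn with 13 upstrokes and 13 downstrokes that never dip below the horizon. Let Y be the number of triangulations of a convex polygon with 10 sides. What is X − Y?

Dyck paths of semilength n (length 2n) are counted by C_n; here n = 13. So X = C_13 = 742900.
A convex 10-gon is triangulated into 8 triangles, and the number of such triangulations is the Catalan number C_{10−2} = C_8. So Y = C_8 = 1430.
X − Y = 742900 − 1430 = 741470.

741470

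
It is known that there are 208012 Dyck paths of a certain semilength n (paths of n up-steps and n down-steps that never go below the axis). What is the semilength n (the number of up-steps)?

12

Dyck paths of semilength n are counted by C_n. Since C_12 = 208012, the index is 12.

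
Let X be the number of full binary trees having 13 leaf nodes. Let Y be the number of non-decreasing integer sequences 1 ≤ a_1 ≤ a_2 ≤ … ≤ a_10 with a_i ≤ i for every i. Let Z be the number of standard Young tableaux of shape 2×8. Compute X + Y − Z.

223378

A full binary tree with L leaves has L−1 internal nodes and is counted by C_{L−1}; L = 13 gives C_12. So X = C_12 = 208012.
Weakly increasing sequences with a_i ≤ i biject with Dyck paths of semilength 10, so there are C_10. So Y = C_10 = 16796.
Standard Young tableaux of shape 2×n are counted by C_n; here n = 8. So Z = C_8 = 1430.
X + Y − Z = 208012 + 16796 − 1430 = 223378.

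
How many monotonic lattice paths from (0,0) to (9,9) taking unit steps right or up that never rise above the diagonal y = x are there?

4862

Monotone paths in an n×n grid that stay weakly below the diagonal are counted by C_n; here n = 9.
C_9 = C_8 · 2(2·8+1)/(8+2) = 1430 · 34/10 = 4862.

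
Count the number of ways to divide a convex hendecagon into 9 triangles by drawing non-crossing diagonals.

4862

The number of triangulations of an 11-gon is the Catalan number C_9 (index = sides − 2).
C_9 = C(18,9)/10 = 48620/10 = 4862.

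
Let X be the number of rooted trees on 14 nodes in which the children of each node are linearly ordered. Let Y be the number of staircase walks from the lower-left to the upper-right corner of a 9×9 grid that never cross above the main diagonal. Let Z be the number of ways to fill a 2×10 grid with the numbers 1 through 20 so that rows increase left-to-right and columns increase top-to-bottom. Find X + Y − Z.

730966

A rooted plane tree on 14 nodes has 13 edges, and such trees are counted by C_13. So X = C_13 = 742900.
Monotone paths in an n×n grid that stay weakly below the diagonal are counted by C_n; here n = 9. So Y = C_9 = 4862.
By the hook-length formula (or a Dyck-path bijection), SYT of shape 2×10 number C_10. So Z = C_10 = 16796.
X + Y − Z = 742900 + 4862 − 16796 = 730966.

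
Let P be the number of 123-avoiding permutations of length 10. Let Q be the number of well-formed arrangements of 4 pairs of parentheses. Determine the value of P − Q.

16782

Permutations of [n] avoiding any single length-3 pattern are counted by C_n; here n = 10. So P = C_10 = 16796.
A balanced arrangement of 4 bracket pairs is a Dyck word of semilength 4, so the count is C_4. So Q = C_4 = 14.
P − Q = 16796 − 14 = 16782.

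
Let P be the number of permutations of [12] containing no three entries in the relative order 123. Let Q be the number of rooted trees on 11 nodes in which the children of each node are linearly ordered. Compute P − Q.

Permutations of [n] avoiding any single length-3 pattern are counted by C_n; here n = 12. So P = C_12 = 208012.
Rooted ordered (plane) trees on m nodes have m−1 edges and are counted by C_{m−1}; m = 11 gives C_10. So Q = C_10 = 16796.
P − Q = 208012 − 16796 = 191216.

191216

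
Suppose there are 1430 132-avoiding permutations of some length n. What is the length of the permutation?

8

Permutations of [n] avoiding a fixed length-3 pattern are counted by C_n; 1430 = C_8.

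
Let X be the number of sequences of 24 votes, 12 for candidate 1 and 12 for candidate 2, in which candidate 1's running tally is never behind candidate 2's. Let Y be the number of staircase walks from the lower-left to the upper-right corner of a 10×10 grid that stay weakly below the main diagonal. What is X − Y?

191216

Ballot sequences with n votes each where one side never trails are Dyck words, counted by C_n; here n = 12. So X = C_12 = 208012.
Monotone paths in an n×n grid that stay weakly below the diagonal are counted by C_n; here n = 10. So Y = C_10 = 16796.
X − Y = 208012 − 16796 = 191216.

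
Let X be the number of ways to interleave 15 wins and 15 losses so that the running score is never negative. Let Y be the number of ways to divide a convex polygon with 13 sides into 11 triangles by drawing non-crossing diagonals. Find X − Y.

9636059

Ballot sequences with n votes each where one side never trails are Dyck words, counted by C_n; here n = 15. So X = C_15 = 9694845.
Triangulations of a convex m-gon are counted by C_{m−2}; with m = 13 this is C_11. So Y = C_11 = 58786.
X − Y = 9694845 − 58786 = 9636059.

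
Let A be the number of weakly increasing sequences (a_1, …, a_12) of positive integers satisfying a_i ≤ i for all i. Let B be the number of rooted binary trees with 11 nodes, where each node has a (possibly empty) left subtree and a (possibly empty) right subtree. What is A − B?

149226

Such sub-staircase sequences of length n are counted by C_n; here n = 12. So A = C_12 = 208012.
Binary trees (left/right distinguished) on n nodes are counted by C_n; here n = 11. So B = C_11 = 58786.
A − B = 208012 − 58786 = 149226.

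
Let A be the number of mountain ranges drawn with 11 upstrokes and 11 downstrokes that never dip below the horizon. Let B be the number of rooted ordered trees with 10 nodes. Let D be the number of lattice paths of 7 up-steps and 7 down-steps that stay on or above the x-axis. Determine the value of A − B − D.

53495

A Dyck path with 11 up-steps and 11 down-steps has semilength 11, so there are C_11 of them. So A = C_11 = 58786.
A rooted plane tree on 10 nodes has 9 edges, and such trees are counted by C_9. So B = C_9 = 4862.
Paths of 7 up- and 7 down-steps that never dip below the axis are Dyck paths; their count is C_7. So D = C_7 = 429.
A − B − D = 58786 − 4862 − 429 = 53495.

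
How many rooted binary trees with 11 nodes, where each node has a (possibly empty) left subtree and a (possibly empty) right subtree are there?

58786

Binary trees (left/right distinguished) on n nodes are counted by C_n; here n = 11.
C_11 = C_10 · 2(2·10+1)/(10+2) = 16796 · 42/12 = 58786.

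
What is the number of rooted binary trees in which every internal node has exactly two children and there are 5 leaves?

14

A full binary tree with L leaves has L−1 internal nodes and is counted by C_{L−1}; L = 5 gives C_4.
C_4 = 14.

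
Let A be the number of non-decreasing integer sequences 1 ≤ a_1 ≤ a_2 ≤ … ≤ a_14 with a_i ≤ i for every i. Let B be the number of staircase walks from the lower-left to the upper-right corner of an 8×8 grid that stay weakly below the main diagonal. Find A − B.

Weakly increasing sequences with a_i ≤ i biject with Dyck paths of semilength 14, so there are C_14. So A = C_14 = 2674440.
Monotone paths in an n×n grid that stay weakly below the diagonal are counted by C_n; here n = 8. So B = C_8 = 1430.
A − B = 2674440 − 1430 = 2673010.

2673010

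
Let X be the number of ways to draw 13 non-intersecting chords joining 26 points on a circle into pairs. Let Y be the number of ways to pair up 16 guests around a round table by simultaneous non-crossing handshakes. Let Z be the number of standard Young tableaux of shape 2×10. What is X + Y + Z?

Pairing 26 circle points by 13 non-crossing chords gives C_13 matchings. So X = C_13 = 742900.
Non-crossing handshake pairings of 2n people are counted by C_n; 16 people gives n = 8. So Y = C_8 = 1430.
Standard Young tableaux of shape 2×n are counted by C_n; here n = 10. So Z = C_10 = 16796.
X + Y + Z = 742900 + 1430 + 16796 = 761126.

761126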